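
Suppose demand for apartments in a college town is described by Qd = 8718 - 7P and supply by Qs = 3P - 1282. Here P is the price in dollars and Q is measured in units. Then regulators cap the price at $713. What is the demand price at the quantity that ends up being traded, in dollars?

1123

Without the control the market clears where 8718 - 7P = 3P - 1282, i.e. P* = 1000 and Q* = 1718.
The ceiling of 713 is below the equilibrium price 1000, so it binds.
At P = 713: Qd = 8718 - 7·713 = 3727 and Qs = 3·713 - 1282 = 857.
Only 857 units reach the market. On the demand curve, the marginal buyer's willingness to pay at Q = 857 is (8718 - 857)/7 = 1123.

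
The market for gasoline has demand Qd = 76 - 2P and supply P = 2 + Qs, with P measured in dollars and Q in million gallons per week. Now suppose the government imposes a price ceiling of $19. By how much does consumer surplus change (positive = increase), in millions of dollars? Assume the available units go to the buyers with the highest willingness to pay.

Rearranging supply gives Qs = P - 2. Setting quantity demanded equal to quantity supplied, 76 - 2P = P - 2, gives P* = 26 and Q* = 24.
Since 19 < 26, the ceiling is binding.
At P = 19: Qd = 76 - 2·19 = 38 and Qs = 19 - 2 = 17.
Consumer surplus without the control is ½ · (38 - 26) · 24 = 144.
With the ceiling, 17 units are sold at 19 (assume they go to the highest-value buyers). The demand price at Q = 17 is 29.5, so CS = ½ · [(38 - 19) + (29.5 - 19)] · 17 = 250.75.
Change in consumer surplus = 250.75 - 144 = 106.75.

106.75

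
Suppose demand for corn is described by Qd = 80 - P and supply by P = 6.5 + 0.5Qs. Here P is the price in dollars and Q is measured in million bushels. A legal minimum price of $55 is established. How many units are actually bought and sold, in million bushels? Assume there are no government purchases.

Rearranging supply gives Qs = 2P - 13. In a free market, 80 - P = 2P - 13 gives the equilibrium P* = 31, Q* = 49.
Because the floor (55) lies above the market-clearing price, it is binding.
At P = 55: Qd = 80 - 55 = 25 and Qs = 2·55 - 13 = 97.
The quantity actually transacted is the short side, demand: 25.

25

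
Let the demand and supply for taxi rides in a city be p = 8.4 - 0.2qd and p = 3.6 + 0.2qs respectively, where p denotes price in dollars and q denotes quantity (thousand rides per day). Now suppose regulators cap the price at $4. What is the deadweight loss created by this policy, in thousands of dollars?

Rearranging demand gives qd = 42 - 5p; rearranging supply gives qs = 5p - 18. In a free market, 42 - 5p = 5p - 18 gives the equilibrium p* = 6, q* = 12.
Because the ceiling (4) lies below the market-clearing price, it is binding.
At p = 4: qd = 42 - 5·4 = 22 and qs = 5·4 - 18 = 2.
Quantity traded falls to 2. At q = 2 the demand price is (42 - 2)/5 = 8 and the supply price is (18 + 2)/5 = 4.
Deadweight loss = ½ · (8 - 4) · (12 - 2) = ½ · 4 · 10 = 20.

20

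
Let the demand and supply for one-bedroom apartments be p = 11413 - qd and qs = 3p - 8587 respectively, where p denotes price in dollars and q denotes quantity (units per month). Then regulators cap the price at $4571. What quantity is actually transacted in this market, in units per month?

Rearranging demand gives qd = 11413 - p. In a free market, 11413 - p = 3p - 8587 gives the equilibrium p* = 5000, q* = 6413.
Because the ceiling (4571) lies below the market-clearing price, it is binding.
At p = 4571: qd = 11413 - 4571 = 6842 and qs = 3·4571 - 8587 = 5126.
The quantity actually transacted is the short side, supply: 5126.

5126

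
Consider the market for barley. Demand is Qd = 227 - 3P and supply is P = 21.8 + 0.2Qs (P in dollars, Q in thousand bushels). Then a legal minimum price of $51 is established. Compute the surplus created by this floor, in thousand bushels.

72

Rearranging supply gives Qs = 5P - 109. Equilibrium: 227 - 3P = 5P - 109, so 336 = 8P and P* = 42, Q* = 101.
Since 51 > 42, the floor is binding.
At P = 51: Qd = 227 - 3·51 = 74 and Qs = 5·51 - 109 = 146.
Surplus = Qs - Qd = 146 - 74 = 72.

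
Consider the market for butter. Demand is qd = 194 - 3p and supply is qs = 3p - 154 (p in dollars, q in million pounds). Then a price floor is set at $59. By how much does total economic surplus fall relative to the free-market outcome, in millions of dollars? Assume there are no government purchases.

3

Equilibrium: 194 - 3p = 3p - 154, so 348 = 6p and p* = 58, q* = 20.
Because the floor (59) lies above the market-clearing price, it is binding.
At p = 59: qd = 194 - 3·59 = 17 and qs = 3·59 - 154 = 23.
Quantity traded falls to 17. At q = 17 the demand price is (194 - 17)/3 = 59 and the supply price is (154 + 17)/3 = 57.
Deadweight loss = ½ · (59 - 57) · (20 - 17) = ½ · 2 · 3 = 3.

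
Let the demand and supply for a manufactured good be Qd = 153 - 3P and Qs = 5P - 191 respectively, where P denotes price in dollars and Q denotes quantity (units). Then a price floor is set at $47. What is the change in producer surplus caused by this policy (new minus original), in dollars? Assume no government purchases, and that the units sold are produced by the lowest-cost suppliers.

33.6

Setting quantity demanded equal to quantity supplied, 153 - 3P = 5P - 191, gives P* = 43 and Q* = 24.
The floor of 47 is above the equilibrium price 43, so it binds.
At P = 47: Qd = 153 - 3·47 = 12 and Qs = 5·47 - 191 = 44.
Producer surplus without the control is ½ · (43 - 38.2) · 24 = 57.6.
With the floor, 12 units are sold at 47. The supply price at Q = 12 is 40.6, so PS = ½ · [(47 - 38.2) + (47 - 40.6)] · 12 = 91.2.
Change in producer surplus = 91.2 - 57.6 = 33.6.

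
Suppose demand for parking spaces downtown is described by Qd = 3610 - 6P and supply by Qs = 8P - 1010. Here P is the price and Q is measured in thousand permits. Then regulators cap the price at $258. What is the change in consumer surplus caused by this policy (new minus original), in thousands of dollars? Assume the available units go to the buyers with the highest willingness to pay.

48240

Setting quantity demanded equal to quantity supplied, 3610 - 6P = 8P - 1010, gives P* = 330 and Q* = 1630.
Because the ceiling (258) lies below the market-clearing price, it is binding.
At P = 258: Qd = 3610 - 6·258 = 2062 and Qs = 8·258 - 1010 = 1054.
Consumer surplus without the control is ½ · (1805/3 - 330) · 1630 = 664225/3.
With the ceiling, 1054 units are sold at 258 (assume they go to the highest-value buyers). The demand price at Q = 1054 is 426, so CS = ½ · [(1805/3 - 258) + (426 - 258)] · 1054 = 808945/3.
Change in consumer surplus = 808945/3 - 664225/3 = 48240.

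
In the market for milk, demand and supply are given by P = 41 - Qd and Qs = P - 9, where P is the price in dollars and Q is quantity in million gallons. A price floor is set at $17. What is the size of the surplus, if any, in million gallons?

Rearranging demand gives Qd = 41 - P. Without the control the market clears where 41 - P = P - 9, i.e. P* = 25 and Q* = 16.
The floor of 17 is below the equilibrium price 25, so it is not binding; the market clears at P* = 25, Q* = 16.
Since the control does not bind, there is no surplus.

0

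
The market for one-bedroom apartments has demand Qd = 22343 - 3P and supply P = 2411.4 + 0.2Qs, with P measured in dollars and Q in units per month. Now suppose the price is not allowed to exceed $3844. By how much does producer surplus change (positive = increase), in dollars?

Rearranging supply gives Qs = 5P - 12057. In a free market, 22343 - 3P = 5P - 12057 gives the equilibrium P* = 4300, Q* = 9443.
Because the ceiling (3844) lies below the market-clearing price, it is binding.
At P = 3844: Qd = 22343 - 3·3844 = 10811 and Qs = 5·3844 - 12057 = 7163.
Producer surplus without the control is ½ · (4300 - 2411.4) · 9443 = 8917024.9.
With the ceiling, producers sell 7163 units at 3844, so PS = ½ · (3844 - 2411.4) · 7163 = 5130856.9.
Change in producer surplus = 5130856.9 - 8917024.9 = -3786168.

-3786168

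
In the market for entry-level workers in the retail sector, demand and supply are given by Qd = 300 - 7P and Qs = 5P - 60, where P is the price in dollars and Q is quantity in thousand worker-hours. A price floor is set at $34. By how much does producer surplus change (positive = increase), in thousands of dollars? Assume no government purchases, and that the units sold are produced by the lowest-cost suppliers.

Without the control the market clears where 300 - 7P = 5P - 60, i.e. P* = 30 and Q* = 90.
Since 34 > 30, the floor is binding.
At P = 34: Qd = 300 - 7·34 = 62 and Qs = 5·34 - 60 = 110.
Producer surplus without the control is ½ · (30 - 12) · 90 = 810.
With the floor, 62 units are sold at 34. The supply price at Q = 62 is 24.4, so PS = ½ · [(34 - 12) + (34 - 24.4)] · 62 = 979.6.
Change in producer surplus = 979.6 - 810 = 169.6.

169.6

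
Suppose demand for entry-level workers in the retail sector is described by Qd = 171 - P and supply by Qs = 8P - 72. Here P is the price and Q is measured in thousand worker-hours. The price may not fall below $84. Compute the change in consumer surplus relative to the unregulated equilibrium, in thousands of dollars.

-6583.5

Setting quantity demanded equal to quantity supplied, 171 - P = 8P - 72, gives P* = 27 and Q* = 144.
Since 84 > 27, the floor is binding.
At P = 84: Qd = 171 - 84 = 87 and Qs = 8·84 - 72 = 600.
Consumer surplus without the control is ½ · (171 - 27) · 144 = 10368.
With the floor, consumers buy 87 units at 84, so CS = ½ · (171 - 84) · 87 = 3784.5.
Change in consumer surplus = 3784.5 - 10368 = -6583.5.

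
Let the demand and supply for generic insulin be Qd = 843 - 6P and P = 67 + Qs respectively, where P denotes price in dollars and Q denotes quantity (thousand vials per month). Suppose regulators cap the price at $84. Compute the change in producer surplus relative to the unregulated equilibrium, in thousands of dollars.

Rearranging supply gives Qs = P - 67. Setting quantity demanded equal to quantity supplied, 843 - 6P = P - 67, gives P* = 130 and Q* = 63.
The ceiling of 84 is below the equilibrium price 130, so it binds.
At P = 84: Qd = 843 - 6·84 = 339 and Qs = 84 - 67 = 17.
Producer surplus without the control is ½ · (130 - 67) · 63 = 1984.5.
With the ceiling, producers sell 17 units at 84, so PS = ½ · (84 - 67) · 17 = 144.5.
Change in producer surplus = 144.5 - 1984.5 = -1840.

-1840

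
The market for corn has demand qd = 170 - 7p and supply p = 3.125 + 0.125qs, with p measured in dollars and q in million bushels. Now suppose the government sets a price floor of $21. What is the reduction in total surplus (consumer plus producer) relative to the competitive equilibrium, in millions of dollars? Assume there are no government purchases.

420

Rearranging supply gives qs = 8p - 25. Without the control the market clears where 170 - 7p = 8p - 25, i.e. p* = 13 and q* = 79.
Since 21 > 13, the floor is binding.
At p = 21: qd = 170 - 7·21 = 23 and qs = 8·21 - 25 = 143.
Quantity traded falls to 23. At q = 23 the demand price is (170 - 23)/7 = 21 and the supply price is (25 + 23)/8 = 6.
Deadweight loss = ½ · (21 - 6) · (79 - 23) = ½ · 15 · 56 = 420.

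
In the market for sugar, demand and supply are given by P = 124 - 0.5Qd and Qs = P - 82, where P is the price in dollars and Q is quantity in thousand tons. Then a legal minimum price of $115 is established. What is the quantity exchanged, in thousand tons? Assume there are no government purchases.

18

Rearranging demand gives Qd = 248 - 2P. Without the control the market clears where 248 - 2P = P - 82, i.e. P* = 110 and Q* = 28.
Since 115 > 110, the floor is binding.
At P = 115: Qd = 248 - 2·115 = 18 and Qs = 115 - 82 = 33.
The quantity actually transacted is the short side, demand: 18.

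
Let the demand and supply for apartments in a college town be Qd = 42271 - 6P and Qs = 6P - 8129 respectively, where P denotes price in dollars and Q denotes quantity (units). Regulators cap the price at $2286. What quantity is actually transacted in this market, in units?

5587

Equilibrium: 42271 - 6P = 6P - 8129, so 50400 = 12P and P* = 4200, Q* = 17071.
Since 2286 < 4200, the ceiling is binding.
At P = 2286: Qd = 42271 - 6·2286 = 28555 and Qs = 6·2286 - 8129 = 5587.
The quantity actually transacted is the short side, supply: 5587.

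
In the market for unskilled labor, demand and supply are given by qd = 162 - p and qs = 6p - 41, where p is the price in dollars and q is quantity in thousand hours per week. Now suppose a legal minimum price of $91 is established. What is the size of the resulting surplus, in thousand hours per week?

Equilibrium: 162 - p = 6p - 41, so 203 = 7p and p* = 29, q* = 133.
The floor of 91 is above the equilibrium price 29, so it binds.
At p = 91: qd = 162 - 91 = 71 and qs = 6·91 - 41 = 505.
Surplus = qs - qd = 505 - 71 = 434.

434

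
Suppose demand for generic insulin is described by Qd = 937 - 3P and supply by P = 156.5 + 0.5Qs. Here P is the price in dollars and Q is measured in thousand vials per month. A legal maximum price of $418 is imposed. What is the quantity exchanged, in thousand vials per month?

Rearranging supply gives Qs = 2P - 313. Equilibrium: 937 - 3P = 2P - 313, so 1250 = 5P and P* = 250, Q* = 187.
Since 418 is above P* = 250, the ceiling does not bind and the free-market outcome prevails.

187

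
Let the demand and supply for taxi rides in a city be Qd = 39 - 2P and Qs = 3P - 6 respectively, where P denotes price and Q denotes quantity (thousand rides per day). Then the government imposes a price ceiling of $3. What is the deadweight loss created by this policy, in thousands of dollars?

135

In a free market, 39 - 2P = 3P - 6 gives the equilibrium P* = 9, Q* = 21.
The ceiling of 3 is below the equilibrium price 9, so it binds.
At P = 3: Qd = 39 - 2·3 = 33 and Qs = 3·3 - 6 = 3.
Quantity traded falls to 3. At Q = 3 the demand price is (39 - 3)/2 = 18 and the supply price is (6 + 3)/3 = 3.
Deadweight loss = ½ · (18 - 3) · (21 - 3) = ½ · 15 · 18 = 135.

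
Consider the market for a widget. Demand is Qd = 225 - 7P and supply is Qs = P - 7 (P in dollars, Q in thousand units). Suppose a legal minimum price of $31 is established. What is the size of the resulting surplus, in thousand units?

Without the control the market clears where 225 - 7P = P - 7, i.e. P* = 29 and Q* = 22.
The floor of 31 is above the equilibrium price 29, so it binds.
At P = 31: Qd = 225 - 7·31 = 8 and Qs = 31 - 7 = 24.
Surplus = Qs - Qd = 24 - 8 = 16.

16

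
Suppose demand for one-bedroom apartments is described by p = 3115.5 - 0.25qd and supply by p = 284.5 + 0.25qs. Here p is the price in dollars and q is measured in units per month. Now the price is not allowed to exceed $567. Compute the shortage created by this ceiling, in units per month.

9064

Rearranging demand gives qd = 12462 - 4p; rearranging supply gives qs = 4p - 1138. Equilibrium: 12462 - 4p = 4p - 1138, so 13600 = 8p and p* = 1700, q* = 5662.
Because the ceiling (567) lies below the market-clearing price, it is binding.
At p = 567: qd = 12462 - 4·567 = 10194 and qs = 4·567 - 1138 = 1130.
Shortage = qd - qs = 10194 - 1130 = 9064.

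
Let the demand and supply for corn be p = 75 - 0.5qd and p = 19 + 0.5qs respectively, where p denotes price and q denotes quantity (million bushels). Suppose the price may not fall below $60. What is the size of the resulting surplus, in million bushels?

52

Rearranging demand gives qd = 150 - 2p; rearranging supply gives qs = 2p - 38. Equilibrium: 150 - 2p = 2p - 38, so 188 = 4p and p* = 47, q* = 56.
Since 60 > 47, the floor is binding.
At p = 60: qd = 150 - 2·60 = 30 and qs = 2·60 - 38 = 82.
Surplus = qs - qd = 82 - 30 = 52.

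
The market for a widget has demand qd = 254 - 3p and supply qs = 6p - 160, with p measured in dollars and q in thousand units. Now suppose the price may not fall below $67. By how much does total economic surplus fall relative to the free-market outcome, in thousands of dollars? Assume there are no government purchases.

992.25

Setting quantity demanded equal to quantity supplied, 254 - 3p = 6p - 160, gives p* = 46 and q* = 116.
Since 67 > 46, the floor is binding.
At p = 67: qd = 254 - 3·67 = 53 and qs = 6·67 - 160 = 242.
Quantity traded falls to 53. At q = 53 the demand price is (254 - 53)/3 = 67 and the supply price is (160 + 53)/6 = 35.5.
Deadweight loss = ½ · (67 - 35.5) · (116 - 53) = ½ · 31.5 · 63 = 992.25.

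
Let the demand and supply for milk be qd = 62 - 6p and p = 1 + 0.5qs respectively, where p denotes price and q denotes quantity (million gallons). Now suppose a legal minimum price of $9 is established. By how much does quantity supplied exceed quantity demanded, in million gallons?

Rearranging supply gives qs = 2p - 2. Setting quantity demanded equal to quantity supplied, 62 - 6p = 2p - 2, gives p* = 8 and q* = 14.
Since 9 > 8, the floor is binding.
At p = 9: qd = 62 - 6·9 = 8 and qs = 2·9 - 2 = 16.
Surplus = qs - qd = 16 - 8 = 8.

8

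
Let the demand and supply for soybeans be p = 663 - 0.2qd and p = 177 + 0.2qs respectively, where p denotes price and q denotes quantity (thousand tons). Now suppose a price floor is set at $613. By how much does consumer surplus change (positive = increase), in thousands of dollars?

-141372.5

Rearranging demand gives qd = 3315 - 5p; rearranging supply gives qs = 5p - 885. Setting quantity demanded equal to quantity supplied, 3315 - 5p = 5p - 885, gives p* = 420 and q* = 1215.
Since 613 > 420, the floor is binding.
At p = 613: qd = 3315 - 5·613 = 250 and qs = 5·613 - 885 = 2180.
Consumer surplus without the control is ½ · (663 - 420) · 1215 = 147622.5.
With the floor, consumers buy 250 units at 613, so CS = ½ · (663 - 613) · 250 = 6250.
Change in consumer surplus = 6250 - 147622.5 = -141372.5.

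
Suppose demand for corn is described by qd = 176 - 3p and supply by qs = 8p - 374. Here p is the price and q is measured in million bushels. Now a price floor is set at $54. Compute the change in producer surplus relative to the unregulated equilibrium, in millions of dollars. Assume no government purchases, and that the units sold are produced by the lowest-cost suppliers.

47

Without the control the market clears where 176 - 3p = 8p - 374, i.e. p* = 50 and q* = 26.
The floor of 54 is above the equilibrium price 50, so it binds.
At p = 54: qd = 176 - 3·54 = 14 and qs = 8·54 - 374 = 58.
Producer surplus without the control is ½ · (50 - 46.75) · 26 = 42.25.
With the floor, 14 units are sold at 54. The supply price at q = 14 is 48.5, so PS = ½ · [(54 - 46.75) + (54 - 48.5)] · 14 = 89.25.
Change in producer surplus = 89.25 - 42.25 = 47.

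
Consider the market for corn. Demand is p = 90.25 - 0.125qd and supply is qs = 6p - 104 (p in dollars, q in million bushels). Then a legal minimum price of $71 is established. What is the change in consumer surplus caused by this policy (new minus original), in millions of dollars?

Rearranging demand gives qd = 722 - 8p. Without the control the market clears where 722 - 8p = 6p - 104, i.e. p* = 59 and q* = 250.
Since 71 > 59, the floor is binding.
At p = 71: qd = 722 - 8·71 = 154 and qs = 6·71 - 104 = 322.
Consumer surplus without the control is ½ · (90.25 - 59) · 250 = 3906.25.
With the floor, consumers buy 154 units at 71, so CS = ½ · (90.25 - 71) · 154 = 1482.25.
Change in consumer surplus = 1482.25 - 3906.25 = -2424.

-2424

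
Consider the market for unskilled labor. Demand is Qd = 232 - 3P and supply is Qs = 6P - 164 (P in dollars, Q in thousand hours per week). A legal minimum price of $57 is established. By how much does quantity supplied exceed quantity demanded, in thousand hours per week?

Setting quantity demanded equal to quantity supplied, 232 - 3P = 6P - 164, gives P* = 44 and Q* = 100.
The floor of 57 is above the equilibrium price 44, so it binds.
At P = 57: Qd = 232 - 3·57 = 61 and Qs = 6·57 - 164 = 178.
Surplus = Qs - Qd = 178 - 61 = 117.

117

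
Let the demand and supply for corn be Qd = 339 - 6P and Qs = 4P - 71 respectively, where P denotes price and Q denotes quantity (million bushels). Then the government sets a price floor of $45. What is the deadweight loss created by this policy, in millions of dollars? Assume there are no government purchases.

120

In a free market, 339 - 6P = 4P - 71 gives the equilibrium P* = 41, Q* = 93.
Because the floor (45) lies above the market-clearing price, it is binding.
At P = 45: Qd = 339 - 6·45 = 69 and Qs = 4·45 - 71 = 109.
Quantity traded falls to 69. At Q = 69 the demand price is (339 - 69)/6 = 45 and the supply price is (71 + 69)/4 = 35.
Deadweight loss = ½ · (45 - 35) · (93 - 69) = ½ · 10 · 24 = 120.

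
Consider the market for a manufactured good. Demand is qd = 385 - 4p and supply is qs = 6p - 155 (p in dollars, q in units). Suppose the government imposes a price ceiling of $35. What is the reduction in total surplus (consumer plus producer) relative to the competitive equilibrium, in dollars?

2707.5

In a free market, 385 - 4p = 6p - 155 gives the equilibrium p* = 54, q* = 169.
Because the ceiling (35) lies below the market-clearing price, it is binding.
At p = 35: qd = 385 - 4·35 = 245 and qs = 6·35 - 155 = 55.
Quantity traded falls to 55. At q = 55 the demand price is (385 - 55)/4 = 82.5 and the supply price is (155 + 55)/6 = 35.
Deadweight loss = ½ · (82.5 - 35) · (169 - 55) = ½ · 47.5 · 114 = 2707.5.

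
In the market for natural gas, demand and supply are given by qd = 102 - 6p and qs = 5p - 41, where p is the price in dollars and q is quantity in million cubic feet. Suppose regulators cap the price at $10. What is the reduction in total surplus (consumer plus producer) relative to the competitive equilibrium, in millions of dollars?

Setting quantity demanded equal to quantity supplied, 102 - 6p = 5p - 41, gives p* = 13 and q* = 24.
Because the ceiling (10) lies below the market-clearing price, it is binding.
At p = 10: qd = 102 - 6·10 = 42 and qs = 5·10 - 41 = 9.
Quantity traded falls to 9. At q = 9 the demand price is (102 - 9)/6 = 15.5 and the supply price is (41 + 9)/5 = 10.
Deadweight loss = ½ · (15.5 - 10) · (24 - 9) = ½ · 5.5 · 15 = 41.25.

41.25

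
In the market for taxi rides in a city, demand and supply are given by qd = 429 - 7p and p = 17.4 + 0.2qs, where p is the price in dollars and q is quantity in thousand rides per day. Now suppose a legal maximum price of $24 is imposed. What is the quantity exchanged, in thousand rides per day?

33

Rearranging supply gives qs = 5p - 87. Without the control the market clears where 429 - 7p = 5p - 87, i.e. p* = 43 and q* = 128.
The ceiling of 24 is below the equilibrium price 43, so it binds.
At p = 24: qd = 429 - 7·24 = 261 and qs = 5·24 - 87 = 33.
The quantity actually transacted is the short side, supply: 33.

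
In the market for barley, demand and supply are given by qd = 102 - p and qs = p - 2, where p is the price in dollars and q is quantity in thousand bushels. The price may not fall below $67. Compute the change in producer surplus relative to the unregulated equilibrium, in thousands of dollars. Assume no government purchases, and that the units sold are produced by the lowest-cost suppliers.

412.5

Setting quantity demanded equal to quantity supplied, 102 - p = p - 2, gives p* = 52 and q* = 50.
Because the floor (67) lies above the market-clearing price, it is binding.
At p = 67: qd = 102 - 67 = 35 and qs = 67 - 2 = 65.
Producer surplus without the control is ½ · (52 - 2) · 50 = 1250.
With the floor, 35 units are sold at 67. The supply price at q = 35 is 37, so PS = ½ · [(67 - 2) + (67 - 37)] · 35 = 1662.5.
Change in producer surplus = 1662.5 - 1250 = 412.5.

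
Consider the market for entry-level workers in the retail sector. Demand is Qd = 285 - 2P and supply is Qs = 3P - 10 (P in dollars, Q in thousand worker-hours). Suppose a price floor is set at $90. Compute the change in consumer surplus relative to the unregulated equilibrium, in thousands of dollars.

Equilibrium: 285 - 2P = 3P - 10, so 295 = 5P and P* = 59, Q* = 167.
The floor of 90 is above the equilibrium price 59, so it binds.
At P = 90: Qd = 285 - 2·90 = 105 and Qs = 3·90 - 10 = 260.
Consumer surplus without the control is ½ · (142.5 - 59) · 167 = 6972.25.
With the floor, consumers buy 105 units at 90, so CS = ½ · (142.5 - 90) · 105 = 2756.25.
Change in consumer surplus = 2756.25 - 6972.25 = -4216.

-4216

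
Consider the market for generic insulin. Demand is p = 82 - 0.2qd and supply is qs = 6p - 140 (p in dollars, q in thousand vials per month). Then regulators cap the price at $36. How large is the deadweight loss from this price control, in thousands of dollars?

Rearranging demand gives qd = 410 - 5p. Setting quantity demanded equal to quantity supplied, 410 - 5p = 6p - 140, gives p* = 50 and q* = 160.
Because the ceiling (36) lies below the market-clearing price, it is binding.
At p = 36: qd = 410 - 5·36 = 230 and qs = 6·36 - 140 = 76.
Quantity traded falls to 76. At q = 76 the demand price is (410 - 76)/5 = 66.8 and the supply price is (140 + 76)/6 = 36.
Deadweight loss = ½ · (66.8 - 36) · (160 - 76) = ½ · 30.8 · 84 = 1293.6.

1293.6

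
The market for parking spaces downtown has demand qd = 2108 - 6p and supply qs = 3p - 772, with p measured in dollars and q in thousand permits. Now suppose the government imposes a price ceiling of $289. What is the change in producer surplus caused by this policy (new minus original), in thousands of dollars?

Setting quantity demanded equal to quantity supplied, 2108 - 6p = 3p - 772, gives p* = 320 and q* = 188.
The ceiling of 289 is below the equilibrium price 320, so it binds.
At p = 289: qd = 2108 - 6·289 = 374 and qs = 3·289 - 772 = 95.
Producer surplus without the control is ½ · (320 - 772/3) · 188 = 17672/3.
With the ceiling, producers sell 95 units at 289, so PS = ½ · (289 - 772/3) · 95 = 9025/6.
Change in producer surplus = 9025/6 - 17672/3 = -4386.5.

-4386.5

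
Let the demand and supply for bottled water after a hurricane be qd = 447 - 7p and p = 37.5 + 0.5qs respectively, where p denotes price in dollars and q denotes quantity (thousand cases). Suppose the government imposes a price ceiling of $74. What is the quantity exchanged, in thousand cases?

41

Rearranging supply gives qs = 2p - 75. Without the control the market clears where 447 - 7p = 2p - 75, i.e. p* = 58 and q* = 41.
The ceiling of 74 is above the equilibrium price 58, so it is not binding; the market clears at p* = 58, q* = 41.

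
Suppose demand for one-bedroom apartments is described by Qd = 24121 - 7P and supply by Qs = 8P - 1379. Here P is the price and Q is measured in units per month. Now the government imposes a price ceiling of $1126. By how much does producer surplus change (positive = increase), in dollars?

-5696950

Without the control the market clears where 24121 - 7P = 8P - 1379, i.e. P* = 1700 and Q* = 12221.
Since 1126 < 1700, the ceiling is binding.
At P = 1126: Qd = 24121 - 7·1126 = 16239 and Qs = 8·1126 - 1379 = 7629.
Producer surplus without the control is ½ · (1700 - 172.375) · 12221 = 9334552.5625.
With the ceiling, producers sell 7629 units at 1126, so PS = ½ · (1126 - 172.375) · 7629 = 3637602.5625.
Change in producer surplus = 3637602.5625 - 9334552.5625 = -5696950.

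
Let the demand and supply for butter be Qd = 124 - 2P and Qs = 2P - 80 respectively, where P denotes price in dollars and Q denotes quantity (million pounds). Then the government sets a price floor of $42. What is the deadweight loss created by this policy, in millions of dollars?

Setting quantity demanded equal to quantity supplied, 124 - 2P = 2P - 80, gives P* = 51 and Q* = 22.
Since 42 is below P* = 51, the floor does not bind and the free-market outcome prevails.
Since the control does not bind, no trades are prevented and deadweight loss is zero.

0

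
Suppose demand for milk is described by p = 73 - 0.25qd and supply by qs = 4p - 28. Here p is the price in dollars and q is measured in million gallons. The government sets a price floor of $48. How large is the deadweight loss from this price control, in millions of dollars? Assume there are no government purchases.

256

Rearranging demand gives qd = 292 - 4p. Without the control the market clears where 292 - 4p = 4p - 28, i.e. p* = 40 and q* = 132.
Because the floor (48) lies above the market-clearing price, it is binding.
At p = 48: qd = 292 - 4·48 = 100 and qs = 4·48 - 28 = 164.
Quantity traded falls to 100. At q = 100 the demand price is (292 - 100)/4 = 48 and the supply price is (28 + 100)/4 = 32.
Deadweight loss = ½ · (48 - 32) · (132 - 100) = ½ · 16 · 32 = 256.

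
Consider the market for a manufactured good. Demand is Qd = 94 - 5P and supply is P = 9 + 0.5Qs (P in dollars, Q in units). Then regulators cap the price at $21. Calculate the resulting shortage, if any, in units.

0

Rearranging supply gives Qs = 2P - 18. Without the control the market clears where 94 - 5P = 2P - 18, i.e. P* = 16 and Q* = 14.
Since 21 is above P* = 16, the ceiling does not bind and the free-market outcome prevails.
Since the control does not bind, there is no shortage.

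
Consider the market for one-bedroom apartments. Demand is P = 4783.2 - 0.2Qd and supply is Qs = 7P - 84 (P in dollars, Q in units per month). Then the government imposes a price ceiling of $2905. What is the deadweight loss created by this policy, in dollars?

0

Rearranging demand gives Qd = 23916 - 5P. In a free market, 23916 - 5P = 7P - 84 gives the equilibrium P* = 2000, Q* = 13916.
The ceiling of 2905 is above the equilibrium price 2000, so it is not binding; the market clears at P* = 2000, Q* = 13916.
Since the control does not bind, no trades are prevented and deadweight loss is zero.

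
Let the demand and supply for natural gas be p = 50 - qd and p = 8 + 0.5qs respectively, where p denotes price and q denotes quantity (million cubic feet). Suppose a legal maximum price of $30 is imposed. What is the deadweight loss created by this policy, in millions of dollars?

0

Rearranging demand gives qd = 50 - p; rearranging supply gives qs = 2p - 16. Setting quantity demanded equal to quantity supplied, 50 - p = 2p - 16, gives p* = 22 and q* = 28.
Since 30 is above p* = 22, the ceiling does not bind and the free-market outcome prevails.
Since the control does not bind, no trades are prevented and deadweight loss is zero.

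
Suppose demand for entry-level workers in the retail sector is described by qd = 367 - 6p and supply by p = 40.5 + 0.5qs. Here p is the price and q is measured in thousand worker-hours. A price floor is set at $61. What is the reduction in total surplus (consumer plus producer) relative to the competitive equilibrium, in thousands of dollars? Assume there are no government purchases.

300

Rearranging supply gives qs = 2p - 81. Equilibrium: 367 - 6p = 2p - 81, so 448 = 8p and p* = 56, q* = 31.
Because the floor (61) lies above the market-clearing price, it is binding.
At p = 61: qd = 367 - 6·61 = 1 and qs = 2·61 - 81 = 41.
Quantity traded falls to 1. At q = 1 the demand price is (367 - 1)/6 = 61 and the supply price is (81 + 1)/2 = 41.
Deadweight loss = ½ · (61 - 41) · (31 - 1) = ½ · 20 · 30 = 300.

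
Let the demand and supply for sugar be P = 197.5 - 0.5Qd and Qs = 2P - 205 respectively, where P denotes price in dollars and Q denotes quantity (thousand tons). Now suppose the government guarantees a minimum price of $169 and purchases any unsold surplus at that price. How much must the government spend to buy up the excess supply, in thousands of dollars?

12844

Rearranging demand gives Qd = 395 - 2P. Setting quantity demanded equal to quantity supplied, 395 - 2P = 2P - 205, gives P* = 150 and Q* = 95.
Since 169 > 150, the floor is binding.
At P = 169: Qd = 395 - 2·169 = 57 and Qs = 2·169 - 205 = 133.
Surplus = Qs - Qd = 76.
Government expenditure = surplus × support price = 76 × 169 = 12844.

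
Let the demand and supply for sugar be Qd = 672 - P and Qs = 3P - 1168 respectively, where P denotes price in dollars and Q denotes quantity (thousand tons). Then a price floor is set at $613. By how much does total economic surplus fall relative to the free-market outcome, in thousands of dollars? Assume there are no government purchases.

15606

In a free market, 672 - P = 3P - 1168 gives the equilibrium P* = 460, Q* = 212.
Since 613 > 460, the floor is binding.
At P = 613: Qd = 672 - 613 = 59 and Qs = 3·613 - 1168 = 671.
Quantity traded falls to 59. At Q = 59 the demand price is 672 - 59 = 613 and the supply price is (1168 + 59)/3 = 409.
Deadweight loss = ½ · (613 - 409) · (212 - 59) = ½ · 204 · 153 = 15606.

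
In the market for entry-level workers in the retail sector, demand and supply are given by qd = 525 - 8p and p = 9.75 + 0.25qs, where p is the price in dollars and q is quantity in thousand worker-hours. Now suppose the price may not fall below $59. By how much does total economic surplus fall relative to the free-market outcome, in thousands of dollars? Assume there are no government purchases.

1728

Rearranging supply gives qs = 4p - 39. Equilibrium: 525 - 8p = 4p - 39, so 564 = 12p and p* = 47, q* = 149.
Since 59 > 47, the floor is binding.
At p = 59: qd = 525 - 8·59 = 53 and qs = 4·59 - 39 = 197.
Quantity traded falls to 53. At q = 53 the demand price is (525 - 53)/8 = 59 and the supply price is (39 + 53)/4 = 23.
Deadweight loss = ½ · (59 - 23) · (149 - 53) = ½ · 36 · 96 = 1728.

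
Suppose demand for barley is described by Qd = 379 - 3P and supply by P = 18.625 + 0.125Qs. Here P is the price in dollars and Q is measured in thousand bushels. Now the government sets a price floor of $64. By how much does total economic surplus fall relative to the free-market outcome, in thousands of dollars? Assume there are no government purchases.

528

Rearranging supply gives Qs = 8P - 149. Equilibrium: 379 - 3P = 8P - 149, so 528 = 11P and P* = 48, Q* = 235.
Since 64 > 48, the floor is binding.
At P = 64: Qd = 379 - 3·64 = 187 and Qs = 8·64 - 149 = 363.
Quantity traded falls to 187. At Q = 187 the demand price is (379 - 187)/3 = 64 and the supply price is (149 + 187)/8 = 42.
Deadweight loss = ½ · (64 - 42) · (235 - 187) = ½ · 22 · 48 = 528.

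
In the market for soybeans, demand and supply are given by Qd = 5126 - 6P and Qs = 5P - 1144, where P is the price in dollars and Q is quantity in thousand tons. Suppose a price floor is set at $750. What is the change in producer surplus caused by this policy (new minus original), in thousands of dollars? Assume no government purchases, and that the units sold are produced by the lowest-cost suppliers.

-3960

Without the control the market clears where 5126 - 6P = 5P - 1144, i.e. P* = 570 and Q* = 1706.
The floor of 750 is above the equilibrium price 570, so it binds.
At P = 750: Qd = 5126 - 6·750 = 626 and Qs = 5·750 - 1144 = 2606.
Producer surplus without the control is ½ · (570 - 228.8) · 1706 = 291043.6.
With the floor, 626 units are sold at 750. The supply price at Q = 626 is 354, so PS = ½ · [(750 - 228.8) + (750 - 354)] · 626 = 287083.6.
Change in producer surplus = 287083.6 - 291043.6 = -3960.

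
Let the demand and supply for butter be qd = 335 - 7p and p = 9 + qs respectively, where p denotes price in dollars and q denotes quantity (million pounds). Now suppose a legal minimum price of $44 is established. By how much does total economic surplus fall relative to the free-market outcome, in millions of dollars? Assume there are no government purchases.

28

Rearranging supply gives qs = p - 9. Without the control the market clears where 335 - 7p = p - 9, i.e. p* = 43 and q* = 34.
Because the floor (44) lies above the market-clearing price, it is binding.
At p = 44: qd = 335 - 7·44 = 27 and qs = 44 - 9 = 35.
Quantity traded falls to 27. At q = 27 the demand price is (335 - 27)/7 = 44 and the supply price is 9 + 27 = 36.
Deadweight loss = ½ · (44 - 36) · (34 - 27) = ½ · 8 · 7 = 28.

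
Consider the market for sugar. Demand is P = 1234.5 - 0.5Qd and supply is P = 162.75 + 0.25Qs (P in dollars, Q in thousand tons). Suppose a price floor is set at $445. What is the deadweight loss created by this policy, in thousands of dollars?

Rearranging demand gives Qd = 2469 - 2P; rearranging supply gives Qs = 4P - 651. Without the control the market clears where 2469 - 2P = 4P - 651, i.e. P* = 520 and Q* = 1429.
Since 445 is below P* = 520, the floor does not bind and the free-market outcome prevails.
Since the control does not bind, no trades are prevented and deadweight loss is zero.

0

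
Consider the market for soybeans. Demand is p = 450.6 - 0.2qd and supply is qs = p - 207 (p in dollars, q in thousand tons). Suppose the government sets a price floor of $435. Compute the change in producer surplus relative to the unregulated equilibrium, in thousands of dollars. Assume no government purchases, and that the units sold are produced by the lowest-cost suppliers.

Rearranging demand gives qd = 2253 - 5p. Equilibrium: 2253 - 5p = p - 207, so 2460 = 6p and p* = 410, q* = 203.
The floor of 435 is above the equilibrium price 410, so it binds.
At p = 435: qd = 2253 - 5·435 = 78 and qs = 435 - 207 = 228.
Producer surplus without the control is ½ · (410 - 207) · 203 = 20604.5.
With the floor, 78 units are sold at 435. The supply price at q = 78 is 285, so PS = ½ · [(435 - 207) + (435 - 285)] · 78 = 14742.
Change in producer surplus = 14742 - 20604.5 = -5862.5.

-5862.5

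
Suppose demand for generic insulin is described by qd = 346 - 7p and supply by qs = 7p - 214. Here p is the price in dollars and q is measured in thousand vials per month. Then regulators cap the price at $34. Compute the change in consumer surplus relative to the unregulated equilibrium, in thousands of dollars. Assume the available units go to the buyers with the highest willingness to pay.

18

In a free market, 346 - 7p = 7p - 214 gives the equilibrium p* = 40, q* = 66.
The ceiling of 34 is below the equilibrium price 40, so it binds.
At p = 34: qd = 346 - 7·34 = 108 and qs = 7·34 - 214 = 24.
Consumer surplus without the control is ½ · (346/7 - 40) · 66 = 2178/7.
With the ceiling, 24 units are sold at 34 (assume they go to the highest-value buyers). The demand price at q = 24 is 46, so CS = ½ · [(346/7 - 34) + (46 - 34)] · 24 = 2304/7.
Change in consumer surplus = 2304/7 - 2178/7 = 18.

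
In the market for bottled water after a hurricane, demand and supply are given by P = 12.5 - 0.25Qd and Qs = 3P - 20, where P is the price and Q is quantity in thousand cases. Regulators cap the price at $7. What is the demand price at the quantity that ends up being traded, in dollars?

12.25

Rearranging demand gives Qd = 50 - 4P. In a free market, 50 - 4P = 3P - 20 gives the equilibrium P* = 10, Q* = 10.
The ceiling of 7 is below the equilibrium price 10, so it binds.
At P = 7: Qd = 50 - 4·7 = 22 and Qs = 3·7 - 20 = 1.
Only 1 units reach the market. On the demand curve, the marginal buyer's willingness to pay at Q = 1 is (50 - 1)/4 = 12.25.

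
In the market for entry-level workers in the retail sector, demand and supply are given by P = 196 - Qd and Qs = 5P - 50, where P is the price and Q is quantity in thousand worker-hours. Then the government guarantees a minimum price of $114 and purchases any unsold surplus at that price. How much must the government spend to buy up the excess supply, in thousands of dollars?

49932

Rearranging demand gives Qd = 196 - P. Without the control the market clears where 196 - P = 5P - 50, i.e. P* = 41 and Q* = 155.
Because the floor (114) lies above the market-clearing price, it is binding.
At P = 114: Qd = 196 - 114 = 82 and Qs = 5·114 - 50 = 520.
Surplus = Qs - Qd = 438.
Government expenditure = surplus × support price = 438 × 114 = 49932.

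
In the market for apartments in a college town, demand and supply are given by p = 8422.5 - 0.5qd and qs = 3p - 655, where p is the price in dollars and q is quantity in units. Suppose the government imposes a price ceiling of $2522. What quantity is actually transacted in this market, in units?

Rearranging demand gives qd = 16845 - 2p. In a free market, 16845 - 2p = 3p - 655 gives the equilibrium p* = 3500, q* = 9845.
Because the ceiling (2522) lies below the market-clearing price, it is binding.
At p = 2522: qd = 16845 - 2·2522 = 11801 and qs = 3·2522 - 655 = 6911.
The quantity actually transacted is the short side, supply: 6911.

6911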